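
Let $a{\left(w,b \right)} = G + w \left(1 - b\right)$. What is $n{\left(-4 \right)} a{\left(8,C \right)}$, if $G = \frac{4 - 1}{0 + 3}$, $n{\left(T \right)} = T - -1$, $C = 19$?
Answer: $429$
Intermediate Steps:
$n{\left(T \right)} = 1 + T$ ($n{\left(T \right)} = T + 1 = 1 + T$)
$G = 1$ ($G = \frac{3}{3} = 3 \cdot \frac{1}{3} = 1$)
$a{\left(w,b \right)} = 1 + w \left(1 - b\right)$
$n{\left(-4 \right)} a{\left(8,C \right)} = \left(1 - 4\right) \left(1 + 8 - 19 \cdot 8\right) = - 3 \left(1 + 8 - 152\right) = \left(-3\right) \left(-143\right) = 429$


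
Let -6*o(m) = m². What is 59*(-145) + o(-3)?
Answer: -17113/2 ≈ -8556.5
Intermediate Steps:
o(m) = -m²/6
59*(-145) + o(-3) = 59*(-145) - ⅙*(-3)² = -8555 - ⅙*9 = -8555 - 3/2 = -17113/2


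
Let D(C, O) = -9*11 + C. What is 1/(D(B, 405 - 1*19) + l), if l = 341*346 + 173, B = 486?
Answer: 1/118546 ≈ 8.4355e-6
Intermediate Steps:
D(C, O) = -99 + C
l = 118159 (l = 117986 + 173 = 118159)
1/(D(B, 405 - 1*19) + l) = 1/((-99 + 486) + 118159) = 1/(387 + 118159) = 1/118546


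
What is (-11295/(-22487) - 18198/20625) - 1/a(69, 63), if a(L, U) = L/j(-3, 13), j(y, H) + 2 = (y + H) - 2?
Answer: -1660515641/3555756875 ≈ -0.46699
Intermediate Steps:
j(y, H) = -4 + H + y (j(y, H) = -2 + ((y + H) - 2) = -2 + ((H + y) - 2) = -2 + (-2 + H + y) = -4 + H + y)
a(L, U) = L/6 (a(L, U) = L/(-4 + 13 - 3) = L/6)
(-11295/(-22487) - 18198/20625) - 1/a(69, 63) = (-11295/(-22487) - 18198/20625) - 1/((⅙)*69) = (-11295*(-1/22487) - 18198*1/20625) - 1/23/2 = (11295/22487 - 6066/6875) - 1*2/23 = -58753017/154598125 - 2/23 = -1660515641/3555756875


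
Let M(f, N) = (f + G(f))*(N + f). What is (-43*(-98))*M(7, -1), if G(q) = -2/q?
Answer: 169764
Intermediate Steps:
M(f, N) = (N + f)*(f - 2/f) (M(f, N) = (f - 2/f)*(N + f) = (N + f)*(f - 2/f))
(-43*(-98))*M(7, -1) = (-43*(-98))*(-2 + 7² - 1*7 - 2*(-1)/7) = 4214*(-2 + 49 - 7 - 2*(-1)*⅐) = 4214*(-2 + 49 - 7 + 2/7) = 4214*(282/7) = 169764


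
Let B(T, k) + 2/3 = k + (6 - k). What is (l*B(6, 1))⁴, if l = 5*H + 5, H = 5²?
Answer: 18717736960000/81 ≈ 2.3108e+11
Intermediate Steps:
H = 25
l = 130 (l = 5*25 + 5 = 125 + 5 = 130)
B(T, k) = 16/3 (B(T, k) = -⅔ + (k + (6 - k)) = -⅔ + 6 = 16/3)
(l*B(6, 1))⁴ = (130*(16/3))⁴ = (2080/3)⁴ = 18717736960000/81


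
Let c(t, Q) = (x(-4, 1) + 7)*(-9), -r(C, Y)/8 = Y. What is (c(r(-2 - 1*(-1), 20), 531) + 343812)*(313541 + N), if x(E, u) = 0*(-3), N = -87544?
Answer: 77686242753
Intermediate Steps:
x(E, u) = 0
r(C, Y) = -8*Y
c(t, Q) = -63 (c(t, Q) = (0 + 7)*(-9) = 7*(-9) = -63)
(c(r(-2 - 1*(-1), 20), 531) + 343812)*(313541 + N) = (-63 + 343812)*(313541 - 87544) = 343749*225997 = 77686242753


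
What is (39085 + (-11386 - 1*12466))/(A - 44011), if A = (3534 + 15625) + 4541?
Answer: -15233/20311 ≈ -0.74999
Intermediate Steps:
A = 23700 (A = 19159 + 4541 = 23700)
(39085 + (-11386 - 1*12466))/(A - 44011) = (39085 + (-11386 - 1*12466))/(23700 - 44011) = (39085 + (-11386 - 12466))/(-20311) = (39085 - 23852)*(-1/20311) = 15233*(-1/20311) = -15233/20311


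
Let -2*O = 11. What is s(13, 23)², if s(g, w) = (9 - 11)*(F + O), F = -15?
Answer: 1681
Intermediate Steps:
O = -11/2 (O = -½*11 = -11/2 ≈ -5.5000)
s(g, w) = 41 (s(g, w) = (9 - 11)*(-15 - 11/2) = -2*(-41/2) = 41)
s(13, 23)² = 41² = 1681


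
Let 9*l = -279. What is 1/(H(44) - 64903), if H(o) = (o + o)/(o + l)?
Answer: -13/843651 ≈ -1.5409e-5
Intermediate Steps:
l = -31 (l = (⅑)*(-279) = -31)
H(o) = 2*o/(-31 + o) (H(o) = (o + o)/(o - 31) = (2*o)/(-31 + o) = 2*o/(-31 + o))
1/(H(44) - 64903) = 1/(2*44/(-31 + 44) - 64903) = 1/(2*44/13 - 64903) = 1/(2*44*(1/13) - 64903) = 1/(88/13 - 64903) = 1/(-843651/13) = -13/843651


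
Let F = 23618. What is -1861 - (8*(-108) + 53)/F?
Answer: -43952287/23618 ≈ -1861.0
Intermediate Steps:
-1861 - (8*(-108) + 53)/F = -1861 - (8*(-108) + 53)/23618 = -1861 - (-864 + 53)/23618 = -1861 - (-811)/23618 = -1861 - 1*(-811/23618) = -1861 + 811/23618 = -43952287/23618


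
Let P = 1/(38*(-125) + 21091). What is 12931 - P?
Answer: 211305470/16341 ≈ 12931.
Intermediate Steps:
P = 1/16341 (P = 1/(-4750 + 21091) = 1/16341 ≈ 6.1196e-5)
12931 - P = 12931 - 1*1/16341 = 12931 - 1/16341 = 211305470/16341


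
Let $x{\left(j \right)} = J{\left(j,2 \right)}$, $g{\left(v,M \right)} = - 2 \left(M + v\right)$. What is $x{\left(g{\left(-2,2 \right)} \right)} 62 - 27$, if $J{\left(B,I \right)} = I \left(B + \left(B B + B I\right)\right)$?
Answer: $-27$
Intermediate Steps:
$g{\left(v,M \right)} = - 2 M - 2 v$
$J{\left(B,I \right)} = I \left(B + B^{2} + B I\right)$ ($J{\left(B,I \right)} = I \left(B + \left(B^{2} + B I\right)\right) = I \left(B + B^{2} + B I\right)$)
$x{\left(j \right)} = 2 j \left(3 + j\right)$ ($x{\left(j \right)} = j 2 \left(1 + j + 2\right) = j 2 \left(3 + j\right) = 2 j \left(3 + j\right)$)
$x{\left(g{\left(-2,2 \right)} \right)} 62 - 27 = 2 \left(\left(-2\right) 2 - -4\right) \left(3 - 0\right) 62 - 27 = 2 \left(-4 + 4\right) \left(3 + \left(-4 + 4\right)\right) 62 - 27 = 2 \cdot 0 \left(3 + 0\right) 62 - 27 = 2 \cdot 0 \cdot 3 \cdot 62 - 27 = 0 \cdot 62 - 27 = 0 - 27 = -27$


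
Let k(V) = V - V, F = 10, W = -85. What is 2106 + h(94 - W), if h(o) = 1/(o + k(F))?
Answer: 376975/179 ≈ 2106.0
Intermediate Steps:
k(V) = 0
h(o) = 1/o (h(o) = 1/(o + 0) = 1/o)
2106 + h(94 - W) = 2106 + 1/(94 - 1*(-85)) = 2106 + 1/(94 + 85) = 2106 + 1/179 = 376975/179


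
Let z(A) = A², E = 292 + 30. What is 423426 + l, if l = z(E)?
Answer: 527110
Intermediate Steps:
E = 322
l = 103684 (l = 322² = 103684)
423426 + l = 423426 + 103684 = 527110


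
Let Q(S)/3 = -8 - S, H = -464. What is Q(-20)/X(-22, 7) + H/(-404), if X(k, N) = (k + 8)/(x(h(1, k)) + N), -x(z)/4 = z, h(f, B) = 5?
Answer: 24446/707 ≈ 34.577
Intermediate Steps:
Q(S) = -24 - 3*S (Q(S) = 3*(-8 - S) = -24 - 3*S)
x(z) = -4*z
X(k, N) = (8 + k)/(-20 + N) (X(k, N) = (k + 8)/(-4*5 + N) = (8 + k)/(-20 + N))
Q(-20)/X(-22, 7) + H/(-404) = (-24 - 3*(-20))/(((8 - 22)/(-20 + 7))) - 464/(-404) = (-24 + 60)/((-14/(-13))) - 464*(-1/404) = 36/((-1/13*(-14))) + 116/101 = 36/(14/13) + 116/101 = 36*(13/14) + 116/101 = 234/7 + 116/101 = 24446/707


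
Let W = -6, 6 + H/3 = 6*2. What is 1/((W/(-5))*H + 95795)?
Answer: 5/479083 ≈ 1.0437e-5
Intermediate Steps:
H = 18 (H = -18 + 3*(6*2) = -18 + 3*12 = -18 + 36 = 18)
1/((W/(-5))*H + 95795) = 1/((-6/(-5))*18 + 95795) = 1/(-⅕*(-6)*18 + 95795) = 1/((6/5)*18 + 95795) = 1/(108/5 + 95795) = 1/(479083/5) = 5/479083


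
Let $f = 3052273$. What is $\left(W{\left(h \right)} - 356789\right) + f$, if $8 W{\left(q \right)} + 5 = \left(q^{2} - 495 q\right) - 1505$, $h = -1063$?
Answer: $\frac{5804629}{2} \approx 2.9023 \cdot 10^{6}$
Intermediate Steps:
$W{\left(q \right)} = - \frac{755}{4} - \frac{495 q}{8} + \frac{q^{2}}{8}$ ($W{\left(q \right)} = - \frac{5}{8} + \frac{\left(q^{2} - 495 q\right) - 1505}{8} = - \frac{5}{8} + \frac{-1505 + q^{2} - 495 q}{8} = - \frac{5}{8} - \left(\frac{1505}{8} - \frac{q^{2}}{8} + \frac{495 q}{8}\right) = - \frac{755}{4} - \frac{495 q}{8} + \frac{q^{2}}{8}$)
$\left(W{\left(h \right)} - 356789\right) + f = \left(\left(- \frac{755}{4} - - \frac{526185}{8} + \frac{\left(-1063\right)^{2}}{8}\right) - 356789\right) + 3052273 = \left(\left(- \frac{755}{4} + \frac{526185}{8} + \frac{1}{8} \cdot 1129969\right) - 356789\right) + 3052273 = \left(\left(- \frac{755}{4} + \frac{526185}{8} + \frac{1129969}{8}\right) - 356789\right) + 3052273 = \left(\frac{413661}{2} - 356789\right) + 3052273 = - \frac{299917}{2} + 3052273 = \frac{5804629}{2}$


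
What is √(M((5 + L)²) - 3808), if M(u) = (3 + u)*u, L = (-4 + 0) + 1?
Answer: 6*I*√105 ≈ 61.482*I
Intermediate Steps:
L = -3 (L = -4 + 1 = -3)
M(u) = u*(3 + u)
√(M((5 + L)²) - 3808) = √((5 - 3)²*(3 + (5 - 3)²) - 3808) = √(2²*(3 + 2²) - 3808) = √(4*(3 + 4) - 3808) = √(4*7 - 3808) = √(28 - 3808) = √(-3780) = 6*I*√105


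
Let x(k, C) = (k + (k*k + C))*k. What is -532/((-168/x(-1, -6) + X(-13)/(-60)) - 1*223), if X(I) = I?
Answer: 31920/15047 ≈ 2.1214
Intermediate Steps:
x(k, C) = k*(C + k + k²) (x(k, C) = (k + (k² + C))*k = (k + (C + k²))*k = (C + k + k²)*k = k*(C + k + k²))
-532/((-168/x(-1, -6) + X(-13)/(-60)) - 1*223) = -532/((-168*(-1/(-6 - 1 + (-1)²)) - 13/(-60)) - 1*223) = -532/((-168*(-1/(-6 - 1 + 1)) - 13*(-1/60)) - 223) = -532/((-168/((-1*(-6))) + 13/60) - 223) = -532/((-168/6 + 13/60) - 223) = -532/((-168*⅙ + 13/60) - 223) = -532/((-28 + 13/60) - 223) = -532/(-1667/60 - 223) = -532/(-15047/60) = -60/15047*(-532) = 31920/15047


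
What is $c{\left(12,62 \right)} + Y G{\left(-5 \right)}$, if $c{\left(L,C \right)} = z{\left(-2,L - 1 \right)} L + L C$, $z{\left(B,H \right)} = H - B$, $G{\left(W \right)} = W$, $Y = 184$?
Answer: $-20$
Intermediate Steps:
$c{\left(L,C \right)} = C L + L \left(1 + L\right)$ ($c{\left(L,C \right)} = \left(\left(L - 1\right) - -2\right) L + L C = \left(\left(L - 1\right) + 2\right) L + C L = \left(\left(-1 + L\right) + 2\right) L + C L = \left(1 + L\right) L + C L = L \left(1 + L\right) + C L = C L + L \left(1 + L\right)$)
$c{\left(12,62 \right)} + Y G{\left(-5 \right)} = 12 \left(1 + 62 + 12\right) + 184 \left(-5\right) = 12 \cdot 75 - 920 = 900 - 920 = -20$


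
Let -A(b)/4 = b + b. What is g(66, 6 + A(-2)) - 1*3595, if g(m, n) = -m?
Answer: -3661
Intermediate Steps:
A(b) = -8*b (A(b) = -4*(b + b) = -8*b)
g(66, 6 + A(-2)) - 1*3595 = -1*66 - 1*3595 = -66 - 3595 = -3661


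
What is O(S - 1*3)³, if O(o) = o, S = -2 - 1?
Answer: -216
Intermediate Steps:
S = -3
O(S - 1*3)³ = (-3 - 1*3)³ = (-3 - 3)³ = (-6)³ = -216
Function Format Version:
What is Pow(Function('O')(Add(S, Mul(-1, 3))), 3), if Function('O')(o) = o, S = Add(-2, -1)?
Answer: -216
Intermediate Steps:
S = -3
Pow(Function('O')(Add(S, Mul(-1, 3))), 3) = Pow(Add(-3, Mul(-1, 3)), 3) = Pow(Add(-3, -3), 3) = Pow(-6, 3) = -216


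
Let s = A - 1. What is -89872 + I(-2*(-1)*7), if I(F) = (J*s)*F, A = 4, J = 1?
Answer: -89830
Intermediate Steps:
s = 3 (s = 4 - 1 = 3)
I(F) = 3*F (I(F) = (1*3)*F = 3*F)
-89872 + I(-2*(-1)*7) = -89872 + 3*(-2*(-1)*7) = -89872 + 3*(2*7) = -89872 + 3*14 = -89872 + 42 = -89830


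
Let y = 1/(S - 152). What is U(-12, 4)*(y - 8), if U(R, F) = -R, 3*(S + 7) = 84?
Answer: -12588/131 ≈ -96.092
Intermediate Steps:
S = 21 (S = -7 + (1/3)*84 = -7 + 28 = 21)
y = -1/131 (y = 1/(21 - 152) = 1/(-131) = -1/131 ≈ -0.0076336)
U(-12, 4)*(y - 8) = (-1*(-12))*(-1/131 - 8) = 12*(-1049/131) = -12588/131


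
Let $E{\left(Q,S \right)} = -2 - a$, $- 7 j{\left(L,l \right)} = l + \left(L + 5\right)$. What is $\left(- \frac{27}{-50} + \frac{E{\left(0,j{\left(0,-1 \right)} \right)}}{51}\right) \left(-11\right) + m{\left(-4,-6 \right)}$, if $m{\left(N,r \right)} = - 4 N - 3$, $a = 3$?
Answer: $\frac{20753}{2550} \approx 8.1384$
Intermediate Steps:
$j{\left(L,l \right)} = - \frac{5}{7} - \frac{L}{7} - \frac{l}{7}$ ($j{\left(L,l \right)} = - \frac{l + \left(L + 5\right)}{7} = - \frac{l + \left(5 + L\right)}{7} = - \frac{5 + L + l}{7} = - \frac{5}{7} - \frac{L}{7} - \frac{l}{7}$)
$E{\left(Q,S \right)} = -5$ ($E{\left(Q,S \right)} = -2 - 3 = -5$)
$m{\left(N,r \right)} = -3 - 4 N$
$\left(- \frac{27}{-50} + \frac{E{\left(0,j{\left(0,-1 \right)} \right)}}{51}\right) \left(-11\right) + m{\left(-4,-6 \right)} = \left(- \frac{27}{-50} - \frac{5}{51}\right) \left(-11\right) - -13 = \left(\left(-27\right) \left(- \frac{1}{50}\right) - \frac{5}{51}\right) \left(-11\right) + \left(-3 + 16\right) = \left(\frac{27}{50} - \frac{5}{51}\right) \left(-11\right) + 13 = \frac{1127}{2550} \left(-11\right) + 13 = - \frac{12397}{2550} + 13 = \frac{20753}{2550}$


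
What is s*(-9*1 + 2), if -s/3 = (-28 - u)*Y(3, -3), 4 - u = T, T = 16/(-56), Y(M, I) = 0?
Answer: 0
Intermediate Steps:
T = -2/7 (T = 16*(-1/56) = -2/7 ≈ -0.28571)
u = 30/7 (u = 4 - 1*(-2/7) = 4 + 2/7 = 30/7 ≈ 4.2857)
s = 0 (s = -3*(-28 - 1*30/7)*0 = -3*(-28 - 30/7)*0 = -(-678)*0/7 = -3*0 = 0)
s*(-9*1 + 2) = 0*(-9*1 + 2) = 0*(-9 + 2) = 0*(-7) = 0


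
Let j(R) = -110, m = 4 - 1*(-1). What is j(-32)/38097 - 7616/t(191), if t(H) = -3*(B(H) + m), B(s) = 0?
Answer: 96715034/190485 ≈ 507.73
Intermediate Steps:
m = 5 (m = 4 + 1 = 5)
t(H) = -15 (t(H) = -3*(0 + 5) = -3*5 = -15)
j(-32)/38097 - 7616/t(191) = -110/38097 - 7616/(-15) = -110*1/38097 - 7616*(-1/15) = -110/38097 + 7616/15 = 96715034/190485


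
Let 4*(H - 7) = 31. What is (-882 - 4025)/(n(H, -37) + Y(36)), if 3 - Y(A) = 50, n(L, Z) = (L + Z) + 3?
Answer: 19628/265 ≈ 74.068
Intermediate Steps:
H = 59/4 (H = 7 + (¼)*31 = 7 + 31/4 = 59/4 ≈ 14.750)
n(L, Z) = 3 + L + Z
Y(A) = -47 (Y(A) = 3 - 1*50 = 3 - 50 = -47)
(-882 - 4025)/(n(H, -37) + Y(36)) = (-882 - 4025)/((3 + 59/4 - 37) - 47) = -4907/(-77/4 - 47) = -4907/(-265/4) = -4907*(-4/265) = 19628/265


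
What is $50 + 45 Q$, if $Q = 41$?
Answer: $1895$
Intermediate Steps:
$50 + 45 Q = 50 + 45 \cdot 41 = 50 + 1845 = 1895$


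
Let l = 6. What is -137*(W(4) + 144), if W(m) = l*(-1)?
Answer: -18906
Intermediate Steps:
W(m) = -6 (W(m) = 6*(-1) = -6)
-137*(W(4) + 144) = -137*(-6 + 144) = -137*138 = -18906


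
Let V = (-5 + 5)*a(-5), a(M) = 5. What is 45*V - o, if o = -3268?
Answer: 3268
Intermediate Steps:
V = 0 (V = (-5 + 5)*5 = 0*5 = 0)
45*V - o = 45*0 - 1*(-3268) = 0 + 3268 = 3268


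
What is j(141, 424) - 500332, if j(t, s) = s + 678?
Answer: -499230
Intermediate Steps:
j(t, s) = 678 + s
j(141, 424) - 500332 = (678 + 424) - 500332 = 1102 - 500332 = -499230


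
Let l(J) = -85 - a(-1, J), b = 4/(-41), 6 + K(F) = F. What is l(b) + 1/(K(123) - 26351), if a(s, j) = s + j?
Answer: -90245001/1075594 ≈ -83.902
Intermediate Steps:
a(s, j) = j + s
K(F) = -6 + F
b = -4/41 (b = -1/41*4 = -4/41 ≈ -0.097561)
l(J) = -84 - J (l(J) = -85 - (J - 1) = -85 - (-1 + J) = -85 + (1 - J) = -84 - J)
l(b) + 1/(K(123) - 26351) = (-84 - 1*(-4/41)) + 1/((-6 + 123) - 26351) = (-84 + 4/41) + 1/(117 - 26351) = -3440/41 + 1/(-26234) = -3440/41 - 1/26234 = -90245001/1075594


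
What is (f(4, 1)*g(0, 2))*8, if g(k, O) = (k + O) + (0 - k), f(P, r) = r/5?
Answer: 16/5 ≈ 3.2000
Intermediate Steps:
f(P, r) = r/5 (f(P, r) = r*(⅕) = r/5)
g(k, O) = O (g(k, O) = (O + k) - k = O)
(f(4, 1)*g(0, 2))*8 = (((⅕)*1)*2)*8 = ((⅕)*2)*8 = (⅖)*8 = 16/5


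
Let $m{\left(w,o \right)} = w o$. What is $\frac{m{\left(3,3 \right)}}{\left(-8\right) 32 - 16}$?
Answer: $- \frac{9}{272} \approx -0.033088$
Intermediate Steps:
$m{\left(w,o \right)} = o w$
$\frac{m{\left(3,3 \right)}}{\left(-8\right) 32 - 16} = \frac{3 \cdot 3}{\left(-8\right) 32 - 16} = \frac{9}{-256 - 16} = \frac{9}{-272} = 9 \left(- \frac{1}{272}\right) = - \frac{9}{272}$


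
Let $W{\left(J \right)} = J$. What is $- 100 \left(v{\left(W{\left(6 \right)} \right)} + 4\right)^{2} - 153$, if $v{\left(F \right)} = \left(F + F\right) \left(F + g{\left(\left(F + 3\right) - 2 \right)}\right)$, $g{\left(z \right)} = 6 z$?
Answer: $-33640153$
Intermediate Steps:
$v{\left(F \right)} = 2 F \left(6 + 7 F\right)$ ($v{\left(F \right)} = \left(F + F\right) \left(F + 6 \left(\left(F + 3\right) - 2\right)\right) = 2 F \left(F + 6 \left(\left(3 + F\right) - 2\right)\right) = 2 F \left(F + 6 \left(1 + F\right)\right) = 2 F \left(F + \left(6 + 6 F\right)\right) = 2 F \left(6 + 7 F\right)$)
$- 100 \left(v{\left(W{\left(6 \right)} \right)} + 4\right)^{2} - 153 = - 100 \left(2 \cdot 6 \left(6 + 7 \cdot 6\right) + 4\right)^{2} - 153 = - 100 \left(2 \cdot 6 \left(6 + 42\right) + 4\right)^{2} - 153 = - 100 \left(2 \cdot 6 \cdot 48 + 4\right)^{2} - 153 = - 100 \left(576 + 4\right)^{2} - 153 = - 100 \cdot 580^{2} - 153 = \left(-100\right) 336400 - 153 = -33640000 - 153 = -33640153$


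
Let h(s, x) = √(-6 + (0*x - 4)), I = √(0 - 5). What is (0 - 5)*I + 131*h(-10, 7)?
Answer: I*(-5*√5 + 131*√10) ≈ 403.08*I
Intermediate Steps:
I = I*√5 (I = √(-5) = I*√5 ≈ 2.2361*I)
h(s, x) = I*√10 (h(s, x) = √(-6 + (0 - 4)) = √(-6 - 4) = √(-10) = I*√10)
(0 - 5)*I + 131*h(-10, 7) = (0 - 5)*(I*√5) + 131*(I*√10) = -5*I*√5 + 131*I*√10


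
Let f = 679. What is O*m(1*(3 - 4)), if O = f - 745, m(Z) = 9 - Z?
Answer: -660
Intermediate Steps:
O = -66 (O = 679 - 745 = -66)
O*m(1*(3 - 4)) = -66*(9 - (3 - 4)) = -66*(9 - (-1)) = -66*(9 - 1*(-1)) = -66*(9 + 1) = -66*10 = -660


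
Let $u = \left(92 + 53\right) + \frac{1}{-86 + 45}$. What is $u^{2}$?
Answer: $\frac{35331136}{1681} \approx 21018.0$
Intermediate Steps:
$u = \frac{5944}{41}$ ($u = 145 + \frac{1}{-41} = 145 - \frac{1}{41} = \frac{5944}{41} \approx 144.98$)
$u^{2} = \left(\frac{5944}{41}\right)^{2} = \frac{35331136}{1681}$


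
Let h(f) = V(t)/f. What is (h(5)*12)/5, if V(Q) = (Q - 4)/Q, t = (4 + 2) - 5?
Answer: -36/25 ≈ -1.4400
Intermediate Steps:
t = 1 (t = 6 - 5 = 1)
V(Q) = (-4 + Q)/Q
h(f) = -3/f (h(f) = ((-4 + 1)/1)/f = (1*(-3))/f = -3/f)
(h(5)*12)/5 = (-3/5*12)/5 = (-3*1/5*12)*(1/5) = -3/5*12*(1/5) = -36/5*1/5 = -36/25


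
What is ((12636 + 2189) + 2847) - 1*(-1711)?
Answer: 19383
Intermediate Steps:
((12636 + 2189) + 2847) - 1*(-1711) = (14825 + 2847) + 1711 = 17672 + 1711 = 19383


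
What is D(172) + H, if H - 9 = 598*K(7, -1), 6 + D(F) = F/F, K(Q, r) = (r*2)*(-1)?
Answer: 1200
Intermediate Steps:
K(Q, r) = -2*r (K(Q, r) = (2*r)*(-1) = -2*r)
D(F) = -5 (D(F) = -6 + F/F = -6 + 1 = -5)
H = 1205 (H = 9 + 598*(-2*(-1)) = 9 + 598*2 = 9 + 1196 = 1205)
D(172) + H = -5 + 1205 = 1200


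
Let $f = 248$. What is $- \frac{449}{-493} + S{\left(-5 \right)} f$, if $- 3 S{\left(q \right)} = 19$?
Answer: $- \frac{2321669}{1479} \approx -1569.8$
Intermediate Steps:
$S{\left(q \right)} = - \frac{19}{3}$ ($S{\left(q \right)} = \left(- \frac{1}{3}\right) 19 = - \frac{19}{3}$)
$- \frac{449}{-493} + S{\left(-5 \right)} f = - \frac{449}{-493} - \frac{4712}{3} = \left(-449\right) \left(- \frac{1}{493}\right) - \frac{4712}{3} = \frac{449}{493} - \frac{4712}{3} = - \frac{2321669}{1479}$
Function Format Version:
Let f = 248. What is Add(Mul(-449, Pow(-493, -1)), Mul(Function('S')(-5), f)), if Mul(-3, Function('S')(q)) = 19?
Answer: Rational(-2321669, 1479) ≈ -1569.8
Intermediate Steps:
Function('S')(q) = Rational(-19, 3) (Function('S')(q) = Mul(Rational(-1, 3), 19) = Rational(-19, 3))
Add(Mul(-449, Pow(-493, -1)), Mul(Function('S')(-5), f)) = Add(Mul(-449, Pow(-493, -1)), Mul(Rational(-19, 3), 248)) = Add(Mul(-449, Rational(-1, 493)), Rational(-4712, 3)) = Add(Rational(449, 493), Rational(-4712, 3)) = Rational(-2321669, 1479)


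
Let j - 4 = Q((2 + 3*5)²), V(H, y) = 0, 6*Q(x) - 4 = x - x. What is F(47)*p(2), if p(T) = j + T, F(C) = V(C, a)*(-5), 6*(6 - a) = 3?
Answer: 0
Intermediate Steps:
a = 11/2 (a = 6 - ⅙*3 = 6 - ½ = 11/2 ≈ 5.5000)
Q(x) = ⅔ (Q(x) = ⅔ + (x - x)/6 = ⅔ + (⅙)*0 = ⅔ + 0 = ⅔)
j = 14/3 (j = 4 + ⅔ = 14/3 ≈ 4.6667)
F(C) = 0 (F(C) = 0*(-5) = 0)
p(T) = 14/3 + T
F(47)*p(2) = 0*(14/3 + 2) = 0*(20/3) = 0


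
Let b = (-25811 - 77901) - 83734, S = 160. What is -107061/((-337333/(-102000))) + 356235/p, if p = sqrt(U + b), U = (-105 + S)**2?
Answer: -10920222000/337333 - 356235*I*sqrt(184421)/184421 ≈ -32372.0 - 829.53*I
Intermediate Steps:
U = 3025 (U = (-105 + 160)**2 = 55**2 = 3025)
b = -187446 (b = -103712 - 83734 = -187446)
p = I*sqrt(184421) (p = sqrt(3025 - 187446) = sqrt(-184421) = I*sqrt(184421) ≈ 429.44*I)
-107061/((-337333/(-102000))) + 356235/p = -107061/((-337333/(-102000))) + 356235/((I*sqrt(184421))) = -107061/((-337333*(-1/102000))) + 356235*(-I*sqrt(184421)/184421) = -107061/337333/102000 - 356235*I*sqrt(184421)/184421 = -107061*102000/337333 - 356235*I*sqrt(184421)/184421 = -10920222000/337333 - 356235*I*sqrt(184421)/184421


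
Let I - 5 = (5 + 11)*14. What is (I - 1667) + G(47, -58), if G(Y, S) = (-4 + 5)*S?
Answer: -1496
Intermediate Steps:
I = 229 (I = 5 + (5 + 11)*14 = 5 + 16*14 = 5 + 224 = 229)
G(Y, S) = S (G(Y, S) = 1*S = S)
(I - 1667) + G(47, -58) = (229 - 1667) - 58 = -1438 - 58 = -1496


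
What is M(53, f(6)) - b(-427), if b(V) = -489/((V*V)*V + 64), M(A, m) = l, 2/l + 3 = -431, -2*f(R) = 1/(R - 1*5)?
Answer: -25986844/5631469641 ≈ -0.0046146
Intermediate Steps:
f(R) = -1/(2*(-5 + R)) (f(R) = -1/(2*(R - 1*5)) = -1/(2*(R - 5)) = -1/(2*(-5 + R)))
l = -1/217 (l = 2/(-3 - 431) = 2/(-434) = 2*(-1/434) = -1/217 ≈ -0.0046083)
M(A, m) = -1/217
b(V) = -489/(64 + V**3) (b(V) = -489/(V**2*V + 64) = -489/(V**3 + 64) = -489/(64 + V**3))
M(53, f(6)) - b(-427) = -1/217 - (-489)/(64 + (-427)**3) = -1/217 - (-489)/(64 - 77854483) = -1/217 - (-489)/(-77854419) = -1/217 - (-489)*(-1)/77854419 = -1/217 - 1*163/25951473 = -1/217 - 163/25951473 = -25986844/5631469641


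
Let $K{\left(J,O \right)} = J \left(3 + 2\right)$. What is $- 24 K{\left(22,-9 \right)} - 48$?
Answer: $-2688$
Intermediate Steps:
$K{\left(J,O \right)} = 5 J$ ($K{\left(J,O \right)} = J 5 = 5 J$)
$- 24 K{\left(22,-9 \right)} - 48 = - 24 \cdot 5 \cdot 22 - 48 = \left(-24\right) 110 - 48 = -2640 - 48 = -2688$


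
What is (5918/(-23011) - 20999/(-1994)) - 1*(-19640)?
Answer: 901631871257/45883934 ≈ 19650.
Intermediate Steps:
(5918/(-23011) - 20999/(-1994)) - 1*(-19640) = (5918*(-1/23011) - 20999*(-1/1994)) + 19640 = (-5918/23011 + 20999/1994) + 19640 = 471407497/45883934 + 19640 = 901631871257/45883934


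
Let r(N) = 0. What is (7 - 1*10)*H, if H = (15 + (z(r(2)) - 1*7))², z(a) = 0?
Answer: -192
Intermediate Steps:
H = 64 (H = (15 + (0 - 1*7))² = (15 + (0 - 7))² = (15 - 7)² = 8² = 64)
(7 - 1*10)*H = (7 - 1*10)*64 = (7 - 10)*64 = -3*64 = -192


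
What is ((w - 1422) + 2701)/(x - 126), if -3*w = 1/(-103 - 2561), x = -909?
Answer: -10221769/8271720 ≈ -1.2357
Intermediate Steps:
w = 1/7992 (w = -1/(3*(-103 - 2561)) = -1/3/(-2664) = -1/3*(-1/2664) = 1/7992 ≈ 0.00012513)
((w - 1422) + 2701)/(x - 126) = ((1/7992 - 1422) + 2701)/(-909 - 126) = (-11364623/7992 + 2701)/(-1035) = (10221769/7992)*(-1/1035) = -10221769/8271720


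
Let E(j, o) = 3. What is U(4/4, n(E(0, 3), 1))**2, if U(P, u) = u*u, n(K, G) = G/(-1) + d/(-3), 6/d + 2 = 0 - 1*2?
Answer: 1/16 ≈ 0.062500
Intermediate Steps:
d = -3/2 (d = 6/(-2 + (0 - 1*2)) = 6/(-2 + (0 - 2)) = 6/(-2 - 2) = 6/(-4) = 6*(-1/4) = -3/2 ≈ -1.5000)
n(K, G) = 1/2 - G (n(K, G) = G/(-1) - 3/2/(-3) = G*(-1) - 3/2*(-1/3) = -G + 1/2 = 1/2 - G)
U(P, u) = u**2
U(4/4, n(E(0, 3), 1))**2 = ((1/2 - 1*1)**2)**2 = ((1/2 - 1)**2)**2 = ((-1/2)**2)**2 = (1/4)**2 = 1/16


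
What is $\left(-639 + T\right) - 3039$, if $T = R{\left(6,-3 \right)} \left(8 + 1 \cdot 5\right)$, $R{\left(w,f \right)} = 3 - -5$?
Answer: $-3574$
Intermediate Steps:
$R{\left(w,f \right)} = 8$ ($R{\left(w,f \right)} = 3 + 5 = 8$)
$T = 104$ ($T = 8 \left(8 + 1 \cdot 5\right) = 8 \left(8 + 5\right) = 8 \cdot 13 = 104$)
$\left(-639 + T\right) - 3039 = \left(-639 + 104\right) - 3039 = -535 - 3039 = -3574$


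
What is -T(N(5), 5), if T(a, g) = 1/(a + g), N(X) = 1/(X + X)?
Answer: -10/51 ≈ -0.19608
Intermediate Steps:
N(X) = 1/(2*X)
-T(N(5), 5) = -1/((½)/5 + 5) = -1/((½)*(⅕) + 5) = -1/(⅒ + 5) = -1/51/10 = -1*10/51 = -10/51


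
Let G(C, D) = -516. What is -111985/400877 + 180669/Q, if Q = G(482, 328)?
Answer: -24161276991/68950844 ≈ -350.41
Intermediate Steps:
Q = -516
-111985/400877 + 180669/Q = -111985/400877 + 180669/(-516) = -111985*1/400877 + 180669*(-1/516) = -111985/400877 - 60223/172 = -24161276991/68950844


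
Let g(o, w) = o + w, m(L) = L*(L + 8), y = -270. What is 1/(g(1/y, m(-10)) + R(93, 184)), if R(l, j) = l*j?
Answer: 270/4625639 ≈ 5.8370e-5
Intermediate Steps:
m(L) = L*(8 + L)
R(l, j) = j*l
1/(g(1/y, m(-10)) + R(93, 184)) = 1/((1/(-270) - 10*(8 - 10)) + 184*93) = 1/((-1/270 - 10*(-2)) + 17112) = 1/((-1/270 + 20) + 17112) = 1/(5399/270 + 17112) = 1/(4625639/270) = 270/4625639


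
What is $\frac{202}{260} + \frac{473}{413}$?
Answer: $\frac{103203}{53690} \approx 1.9222$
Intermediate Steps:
$\frac{202}{260} + \frac{473}{413} = 202 \cdot \frac{1}{260} + 473 \cdot \frac{1}{413} = \frac{101}{130} + \frac{473}{413} = \frac{103203}{53690}$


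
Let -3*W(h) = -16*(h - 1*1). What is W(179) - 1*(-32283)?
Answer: 99697/3 ≈ 33232.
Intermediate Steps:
W(h) = -16/3 + 16*h/3 (W(h) = -(-16)*(h - 1*1)/3 = -(-16)*(h - 1)/3 = -(-16)*(-1 + h)/3 = -(16 - 16*h)/3 = -16/3 + 16*h/3)
W(179) - 1*(-32283) = (-16/3 + (16/3)*179) - 1*(-32283) = (-16/3 + 2864/3) + 32283 = 2848/3 + 32283 = 99697/3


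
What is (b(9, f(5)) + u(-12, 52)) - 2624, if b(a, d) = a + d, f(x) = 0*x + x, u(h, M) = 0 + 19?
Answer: -2591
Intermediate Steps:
u(h, M) = 19
f(x) = x (f(x) = 0 + x = x)
(b(9, f(5)) + u(-12, 52)) - 2624 = ((9 + 5) + 19) - 2624 = (14 + 19) - 2624 = 33 - 2624 = -2591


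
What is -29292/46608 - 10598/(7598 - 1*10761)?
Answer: 33441749/12285092 ≈ 2.7221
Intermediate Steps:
-29292/46608 - 10598/(7598 - 1*10761) = -29292*1/46608 - 10598/(7598 - 10761) = -2441/3884 - 10598/(-3163) = -2441/3884 - 10598*(-1/3163) = -2441/3884 + 10598/3163 = 33441749/12285092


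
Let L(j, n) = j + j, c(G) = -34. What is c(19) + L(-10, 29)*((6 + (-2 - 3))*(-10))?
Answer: 166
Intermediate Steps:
L(j, n) = 2*j
c(19) + L(-10, 29)*((6 + (-2 - 3))*(-10)) = -34 + (2*(-10))*((6 + (-2 - 3))*(-10)) = -34 - 20*(6 - 5)*(-10) = -34 - 20*(-10) = -34 + 200 = 166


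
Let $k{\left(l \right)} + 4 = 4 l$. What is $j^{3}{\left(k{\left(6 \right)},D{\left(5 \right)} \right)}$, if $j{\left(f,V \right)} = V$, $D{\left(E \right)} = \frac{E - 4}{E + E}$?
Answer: $\frac{1}{1000} \approx 0.001$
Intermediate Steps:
$D{\left(E \right)} = \frac{-4 + E}{2 E}$
$k{\left(l \right)} = -4 + 4 l$
$j^{3}{\left(k{\left(6 \right)},D{\left(5 \right)} \right)} = \left(\frac{-4 + 5}{2 \cdot 5}\right)^{3} = \left(\frac{1}{2} \cdot \frac{1}{5} \cdot 1\right)^{3} = \left(\frac{1}{10}\right)^{3} = \frac{1}{1000}$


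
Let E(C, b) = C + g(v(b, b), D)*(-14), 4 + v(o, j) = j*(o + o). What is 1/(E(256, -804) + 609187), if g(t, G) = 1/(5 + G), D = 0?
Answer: 5/3047201 ≈ 1.6409e-6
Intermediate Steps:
v(o, j) = -4 + 2*j*o (v(o, j) = -4 + j*(o + o) = -4 + j*(2*o) = -4 + 2*j*o)
E(C, b) = -14/5 + C (E(C, b) = C - 14/(5 + 0) = C - 14/5 = -14/5 + C)
1/(E(256, -804) + 609187) = 1/((-14/5 + 256) + 609187) = 1/(1266/5 + 609187) = 1/(3047201/5) = 5/3047201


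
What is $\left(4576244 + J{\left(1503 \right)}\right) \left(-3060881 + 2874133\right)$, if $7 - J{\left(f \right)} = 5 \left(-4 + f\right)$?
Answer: $-853206045488$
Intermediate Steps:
$J{\left(f \right)} = 27 - 5 f$ ($J{\left(f \right)} = 7 - 5 \left(-4 + f\right) = 7 - \left(-20 + 5 f\right) = 27 - 5 f$)
$\left(4576244 + J{\left(1503 \right)}\right) \left(-3060881 + 2874133\right) = \left(4576244 + \left(27 - 7515\right)\right) \left(-3060881 + 2874133\right) = \left(4576244 + \left(27 - 7515\right)\right) \left(-186748\right) = \left(4576244 - 7488\right) \left(-186748\right) = 4568756 \left(-186748\right) = -853206045488$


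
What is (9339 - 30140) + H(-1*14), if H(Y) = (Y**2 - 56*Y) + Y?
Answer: -19835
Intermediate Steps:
H(Y) = Y**2 - 55*Y
(9339 - 30140) + H(-1*14) = (9339 - 30140) + (-1*14)*(-55 - 1*14) = -20801 - 14*(-55 - 14) = -20801 - 14*(-69) = -20801 + 966 = -19835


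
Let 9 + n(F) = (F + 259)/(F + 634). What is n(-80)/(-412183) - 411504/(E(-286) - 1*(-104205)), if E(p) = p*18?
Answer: -1361829100341/327820358446 ≈ -4.1542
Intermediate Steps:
n(F) = -9 + (259 + F)/(634 + F) (n(F) = -9 + (F + 259)/(F + 634) = -9 + (259 + F)/(634 + F))
E(p) = 18*p
n(-80)/(-412183) - 411504/(E(-286) - 1*(-104205)) = ((-5447 - 8*(-80))/(634 - 80))/(-412183) - 411504/(18*(-286) - 1*(-104205)) = ((-5447 + 640)/554)*(-1/412183) - 411504/(-5148 + 104205) = ((1/554)*(-4807))*(-1/412183) - 411504/99057 = -4807/554*(-1/412183) - 411504*1/99057 = 209/9928234 - 137168/33019 = -1361829100341/327820358446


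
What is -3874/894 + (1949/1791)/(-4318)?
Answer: -33513947/7733538 ≈ -4.3336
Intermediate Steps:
-3874/894 + (1949/1791)/(-4318) = -3874*1/894 + (1949*(1/1791))*(-1/4318) = -13/3 + (1949/1791)*(-1/4318) = -13/3 - 1949/7733538 = -33513947/7733538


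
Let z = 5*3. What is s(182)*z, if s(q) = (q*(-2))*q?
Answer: -993720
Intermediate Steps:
z = 15
s(q) = -2*q**2 (s(q) = (-2*q)*q = -2*q**2)
s(182)*z = -2*182**2*15 = -2*33124*15 = -66248*15 = -993720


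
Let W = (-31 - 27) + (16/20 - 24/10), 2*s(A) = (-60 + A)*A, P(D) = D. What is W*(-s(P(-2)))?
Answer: 18476/5 ≈ 3695.2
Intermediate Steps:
s(A) = A*(-60 + A)/2 (s(A) = ((-60 + A)*A)/2 = (A*(-60 + A))/2 = A*(-60 + A)/2)
W = -298/5 (W = -58 + (16*(1/20) - 24*⅒) = -58 + (⅘ - 12/5) = -58 - 8/5 = -298/5 ≈ -59.600)
W*(-s(P(-2))) = -(-298)*(½)*(-2)*(-60 - 2)/5 = -(-298)*(½)*(-2)*(-62)/5 = -(-298)*62/5 = -298/5*(-62) = 18476/5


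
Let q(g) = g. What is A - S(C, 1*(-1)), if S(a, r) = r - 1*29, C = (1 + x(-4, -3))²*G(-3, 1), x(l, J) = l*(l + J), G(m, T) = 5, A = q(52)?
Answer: 82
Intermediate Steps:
A = 52
x(l, J) = l*(J + l)
C = 4205 (C = (1 - 4*(-3 - 4))²*5 = (1 - 4*(-7))²*5 = (1 + 28)²*5 = 29²*5 = 841*5 = 4205)
S(a, r) = -29 + r (S(a, r) = r - 29 = -29 + r)
A - S(C, 1*(-1)) = 52 - (-29 + 1*(-1)) = 52 - (-29 - 1) = 52 - 1*(-30) = 52 + 30 = 82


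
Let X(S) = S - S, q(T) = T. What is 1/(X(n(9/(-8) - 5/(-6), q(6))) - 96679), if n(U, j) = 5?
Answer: -1/96679 ≈ -1.0344e-5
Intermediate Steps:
X(S) = 0
1/(X(n(9/(-8) - 5/(-6), q(6))) - 96679) = 1/(0 - 96679) = 1/(-96679) = -1/96679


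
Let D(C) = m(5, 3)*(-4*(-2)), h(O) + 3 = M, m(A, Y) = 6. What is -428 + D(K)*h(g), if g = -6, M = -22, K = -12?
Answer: -1628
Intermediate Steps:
h(O) = -25 (h(O) = -3 - 22 = -25)
D(C) = 48 (D(C) = 6*(-4*(-2)) = 6*8 = 48)
-428 + D(K)*h(g) = -428 + 48*(-25) = -428 - 1200 = -1628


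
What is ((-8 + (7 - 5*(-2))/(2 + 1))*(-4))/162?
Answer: 14/243 ≈ 0.057613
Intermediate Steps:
((-8 + (7 - 5*(-2))/(2 + 1))*(-4))/162 = ((-8 + (7 + 10)/3)*(-4))*(1/162) = ((-8 + 17*(⅓))*(-4))*(1/162) = ((-8 + 17/3)*(-4))*(1/162) = -7/3*(-4)*(1/162) = (28/3)*(1/162) = 14/243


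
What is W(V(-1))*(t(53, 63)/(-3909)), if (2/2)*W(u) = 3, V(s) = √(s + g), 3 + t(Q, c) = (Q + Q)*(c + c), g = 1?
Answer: -13353/1303 ≈ -10.248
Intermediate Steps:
t(Q, c) = -3 + 4*Q*c (t(Q, c) = -3 + (Q + Q)*(c + c) = -3 + (2*Q)*(2*c) = -3 + 4*Q*c)
V(s) = √(1 + s) (V(s) = √(s + 1) = √(1 + s))
W(u) = 3
W(V(-1))*(t(53, 63)/(-3909)) = 3*((-3 + 4*53*63)/(-3909)) = 3*((-3 + 13356)*(-1/3909)) = 3*(13353*(-1/3909)) = 3*(-4451/1303) = -13353/1303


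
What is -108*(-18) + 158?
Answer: 2102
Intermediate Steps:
-108*(-18) + 158 = 1944 + 158 = 2102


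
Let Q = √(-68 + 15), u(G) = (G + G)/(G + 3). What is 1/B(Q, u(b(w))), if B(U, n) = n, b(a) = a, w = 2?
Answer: 5/4 ≈ 1.2500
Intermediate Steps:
u(G) = 2*G/(3 + G) (u(G) = (2*G)/(3 + G) = 2*G/(3 + G))
Q = I*√53 (Q = √(-53) = I*√53 ≈ 7.2801*I)
1/B(Q, u(b(w))) = 1/(2*2/(3 + 2)) = 1/(2*2/5) = 1/(2*2*(⅕)) = 1/(⅘) = 5/4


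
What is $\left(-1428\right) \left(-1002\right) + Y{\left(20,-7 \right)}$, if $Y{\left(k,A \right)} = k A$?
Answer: $1430716$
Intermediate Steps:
$Y{\left(k,A \right)} = A k$
$\left(-1428\right) \left(-1002\right) + Y{\left(20,-7 \right)} = \left(-1428\right) \left(-1002\right) - 140 = 1430856 - 140 = 1430716$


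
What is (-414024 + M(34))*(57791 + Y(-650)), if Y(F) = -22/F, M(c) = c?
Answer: -1555119156628/65 ≈ -2.3925e+10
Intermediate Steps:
(-414024 + M(34))*(57791 + Y(-650)) = (-414024 + 34)*(57791 - 22/(-650)) = -413990*(57791 - 22*(-1/650)) = -413990*(57791 + 11/325) = -413990*18782086/325 = -1555119156628/65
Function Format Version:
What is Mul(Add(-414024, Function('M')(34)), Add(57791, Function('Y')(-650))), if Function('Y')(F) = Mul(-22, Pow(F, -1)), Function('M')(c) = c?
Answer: Rational(-1555119156628, 65) ≈ -2.3925e+10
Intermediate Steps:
Mul(Add(-414024, Function('M')(34)), Add(57791, Function('Y')(-650))) = Mul(Add(-414024, 34), Add(57791, Mul(-22, Pow(-650, -1)))) = Mul(-413990, Add(57791, Mul(-22, Rational(-1, 650)))) = Mul(-413990, Add(57791, Rational(11, 325))) = Mul(-413990, Rational(18782086, 325)) = Rational(-1555119156628, 65)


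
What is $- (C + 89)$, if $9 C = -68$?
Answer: $- \frac{733}{9} \approx -81.444$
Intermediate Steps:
$C = - \frac{68}{9}$ ($C = \frac{1}{9} \left(-68\right) = - \frac{68}{9} \approx -7.5556$)
$- (C + 89) = - (- \frac{68}{9} + 89) = \left(-1\right) \frac{733}{9} = - \frac{733}{9}$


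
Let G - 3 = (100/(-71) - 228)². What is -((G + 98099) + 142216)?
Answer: -1476741982/5041 ≈ -2.9295e+5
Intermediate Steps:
G = 265314067/5041 (G = 3 + (100/(-71) - 228)² = 3 + (100*(-1/71) - 228)² = 3 + (-100/71 - 228)² = 3 + (-16288/71)² = 3 + 265298944/5041 = 265314067/5041 ≈ 52631.)
-((G + 98099) + 142216) = -((265314067/5041 + 98099) + 142216) = -(759831126/5041 + 142216) = -1*1476741982/5041 = -1476741982/5041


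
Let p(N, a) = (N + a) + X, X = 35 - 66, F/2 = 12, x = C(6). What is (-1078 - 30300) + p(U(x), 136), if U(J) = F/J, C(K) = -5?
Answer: -156389/5 ≈ -31278.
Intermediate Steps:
x = -5
F = 24 (F = 2*12 = 24)
X = -31
U(J) = 24/J
p(N, a) = -31 + N + a (p(N, a) = (N + a) - 31 = -31 + N + a)
(-1078 - 30300) + p(U(x), 136) = (-1078 - 30300) + (-31 + 24/(-5) + 136) = -31378 + (-31 + 24*(-⅕) + 136) = -31378 + (-31 - 24/5 + 136) = -31378 + 501/5 = -156389/5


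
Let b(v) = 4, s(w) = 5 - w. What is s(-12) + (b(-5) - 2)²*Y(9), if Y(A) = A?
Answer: 53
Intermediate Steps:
s(-12) + (b(-5) - 2)²*Y(9) = (5 - 1*(-12)) + (4 - 2)²*9 = (5 + 12) + 2²*9 = 17 + 4*9 = 17 + 36 = 53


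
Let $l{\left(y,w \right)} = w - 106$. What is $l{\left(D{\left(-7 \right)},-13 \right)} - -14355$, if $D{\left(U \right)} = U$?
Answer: $14236$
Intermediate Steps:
$l{\left(y,w \right)} = -106 + w$
$l{\left(D{\left(-7 \right)},-13 \right)} - -14355 = \left(-106 - 13\right) - -14355 = -119 + 14355 = 14236$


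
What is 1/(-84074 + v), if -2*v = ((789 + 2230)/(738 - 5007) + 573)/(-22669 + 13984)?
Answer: -37076265/3117148682051 ≈ -1.1894e-5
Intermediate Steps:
v = 1221559/37076265 (v = -((789 + 2230)/(738 - 5007) + 573)/(2*(-22669 + 13984)) = -(3019/(-4269) + 573)/(2*(-8685)) = -(3019*(-1/4269) + 573)*(-1)/(2*8685) = -(-3019/4269 + 573)*(-1)/(2*8685) = -1221559*(-1)/(4269*8685) = -½*(-2443118/37076265) = 1221559/37076265 ≈ 0.032947)
1/(-84074 + v) = 1/(-84074 + 1221559/37076265) = 1/(-3117148682051/37076265) = -37076265/3117148682051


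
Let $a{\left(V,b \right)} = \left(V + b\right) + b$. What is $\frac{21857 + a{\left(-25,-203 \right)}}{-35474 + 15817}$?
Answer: $- \frac{21426}{19657} \approx -1.09$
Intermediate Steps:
$a{\left(V,b \right)} = V + 2 b$
$\frac{21857 + a{\left(-25,-203 \right)}}{-35474 + 15817} = \frac{21857 + \left(-25 + 2 \left(-203\right)\right)}{-35474 + 15817} = \frac{21857 - 431}{-19657} = \left(21857 - 431\right) \left(- \frac{1}{19657}\right) = 21426 \left(- \frac{1}{19657}\right) = - \frac{21426}{19657}$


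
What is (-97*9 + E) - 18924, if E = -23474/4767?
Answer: -94395773/4767 ≈ -19802.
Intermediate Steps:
E = -23474/4767 (E = -23474*1/4767 = -23474/4767 ≈ -4.9243)
(-97*9 + E) - 18924 = (-97*9 - 23474/4767) - 18924 = (-873 - 23474/4767) - 18924 = -4185065/4767 - 18924 = -94395773/4767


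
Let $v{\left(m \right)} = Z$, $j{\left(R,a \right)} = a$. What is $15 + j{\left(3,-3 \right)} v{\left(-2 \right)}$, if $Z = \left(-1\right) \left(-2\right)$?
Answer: $9$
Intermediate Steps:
$Z = 2$
$v{\left(m \right)} = 2$
$15 + j{\left(3,-3 \right)} v{\left(-2 \right)} = 15 - 6 = 9$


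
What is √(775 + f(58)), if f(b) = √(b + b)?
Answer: √(775 + 2*√29) ≈ 28.032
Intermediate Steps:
f(b) = √2*√b (f(b) = √(2*b) = √2*√b)
√(775 + f(58)) = √(775 + √2*√58) = √(775 + 2*√29)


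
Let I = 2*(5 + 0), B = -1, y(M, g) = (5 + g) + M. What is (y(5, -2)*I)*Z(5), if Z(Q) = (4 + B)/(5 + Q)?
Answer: 24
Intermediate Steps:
y(M, g) = 5 + M + g
Z(Q) = 3/(5 + Q) (Z(Q) = (4 - 1)/(5 + Q) = 3/(5 + Q))
I = 10 (I = 2*5 = 10)
(y(5, -2)*I)*Z(5) = ((5 + 5 - 2)*10)*(3/(5 + 5)) = (8*10)*(3/10) = 80*(3*(1/10)) = 80*(3/10) = 24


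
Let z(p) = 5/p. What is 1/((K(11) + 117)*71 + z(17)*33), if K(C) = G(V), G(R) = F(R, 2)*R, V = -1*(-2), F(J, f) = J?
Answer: 17/146212 ≈ 0.00011627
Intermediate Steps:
V = 2
G(R) = R² (G(R) = R*R = R²)
K(C) = 4 (K(C) = 2² = 4)
1/((K(11) + 117)*71 + z(17)*33) = 1/((4 + 117)*71 + (5/17)*33) = 1/(121*71 + (5*(1/17))*33) = 1/(8591 + (5/17)*33) = 1/(8591 + 165/17) = 1/(146212/17) = 17/146212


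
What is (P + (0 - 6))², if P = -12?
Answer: 324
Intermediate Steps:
(P + (0 - 6))² = (-12 + (0 - 6))² = (-12 - 6)² = (-18)² = 324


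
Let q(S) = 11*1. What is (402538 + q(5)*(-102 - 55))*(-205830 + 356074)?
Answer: 60219447884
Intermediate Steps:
q(S) = 11
(402538 + q(5)*(-102 - 55))*(-205830 + 356074) = (402538 + 11*(-102 - 55))*(-205830 + 356074) = (402538 + 11*(-157))*150244 = (402538 - 1727)*150244 = 400811*150244 = 60219447884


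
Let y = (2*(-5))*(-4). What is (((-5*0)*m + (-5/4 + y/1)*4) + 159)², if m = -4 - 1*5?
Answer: 98596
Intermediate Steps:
y = 40 (y = -10*(-4) = 40)
m = -9 (m = -4 - 5 = -9)
(((-5*0)*m + (-5/4 + y/1)*4) + 159)² = ((-5*0*(-9) + (-5/4 + 40/1)*4) + 159)² = ((0*(-9) + (-5*¼ + 40*1)*4) + 159)² = ((0 + (-5/4 + 40)*4) + 159)² = ((0 + (155/4)*4) + 159)² = ((0 + 155) + 159)² = (155 + 159)² = 314² = 98596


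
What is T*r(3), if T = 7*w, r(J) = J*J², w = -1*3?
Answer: -567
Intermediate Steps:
w = -3
r(J) = J³
T = -21 (T = 7*(-3) = -21)
T*r(3) = -21*3³ = -21*27 = -567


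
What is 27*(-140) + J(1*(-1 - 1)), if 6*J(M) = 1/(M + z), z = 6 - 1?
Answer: -68039/18 ≈ -3779.9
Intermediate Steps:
z = 5
J(M) = 1/(6*(5 + M)) (J(M) = 1/(6*(M + 5)) = 1/(6*(5 + M)))
27*(-140) + J(1*(-1 - 1)) = 27*(-140) + 1/(6*(5 + 1*(-1 - 1))) = -3780 + 1/(6*(5 + 1*(-2))) = -3780 + 1/(6*(5 - 2)) = -3780 + (1/6)/3 = -3780 + (1/6)*(1/3) = -3780 + 1/18 = -68039/18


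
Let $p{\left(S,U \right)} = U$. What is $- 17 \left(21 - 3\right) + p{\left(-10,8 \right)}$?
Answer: $-298$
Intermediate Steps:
$- 17 \left(21 - 3\right) + p{\left(-10,8 \right)} = - 17 \left(21 - 3\right) + 8 = \left(-17\right) 18 + 8 = -306 + 8 = -298$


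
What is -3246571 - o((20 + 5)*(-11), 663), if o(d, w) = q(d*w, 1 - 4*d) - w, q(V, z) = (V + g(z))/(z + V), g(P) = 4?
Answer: -588236613713/181224 ≈ -3.2459e+6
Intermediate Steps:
q(V, z) = (4 + V)/(V + z) (q(V, z) = (V + 4)/(z + V) = (4 + V)/(V + z))
o(d, w) = -w + (4 + d*w)/(1 - 4*d + d*w) (o(d, w) = (4 + d*w)/(d*w + (1 - 4*d)) - w = (4 + d*w)/(1 - 4*d + d*w) - w = -w + (4 + d*w)/(1 - 4*d + d*w))
-3246571 - o((20 + 5)*(-11), 663) = -3246571 - (4 - 1*663 - 1*(20 + 5)*(-11)*663**2 + 5*((20 + 5)*(-11))*663)/(1 - 4*(20 + 5)*(-11) + ((20 + 5)*(-11))*663) = -3246571 - (4 - 663 - 1*25*(-11)*439569 + 5*(25*(-11))*663)/(1 - 100*(-11) + (25*(-11))*663) = -3246571 - (4 - 663 - 1*(-275)*439569 + 5*(-275)*663)/(1 - 4*(-275) - 275*663) = -3246571 - (4 - 663 + 120881475 - 911625)/(1 + 1100 - 182325) = -3246571 - 119969191/(-181224) = -3246571 - (-1)*119969191/181224 = -3246571 - 1*(-119969191/181224) = -3246571 + 119969191/181224 = -588236613713/181224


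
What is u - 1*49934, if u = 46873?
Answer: -3061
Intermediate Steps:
u - 1*49934 = 46873 - 1*49934 = 46873 - 49934 = -3061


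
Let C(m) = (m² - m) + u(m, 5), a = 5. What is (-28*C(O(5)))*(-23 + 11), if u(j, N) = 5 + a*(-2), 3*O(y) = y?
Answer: -3920/3 ≈ -1306.7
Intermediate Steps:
O(y) = y/3
u(j, N) = -5 (u(j, N) = 5 + 5*(-2) = 5 - 10 = -5)
C(m) = -5 + m² - m (C(m) = (m² - m) - 5 = -5 + m² - m)
(-28*C(O(5)))*(-23 + 11) = (-28*(-5 + ((⅓)*5)² - 5/3))*(-23 + 11) = -28*(-5 + (5/3)² - 1*5/3)*(-12) = -28*(-5 + 25/9 - 5/3)*(-12) = -28*(-35/9)*(-12) = (980/9)*(-12) = -3920/3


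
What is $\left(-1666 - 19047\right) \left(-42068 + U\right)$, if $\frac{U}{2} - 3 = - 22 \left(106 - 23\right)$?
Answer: $946874082$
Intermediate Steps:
$U = -3646$ ($U = 6 + 2 \left(- 22 \left(106 - 23\right)\right) = 6 + 2 \left(\left(-22\right) 83\right) = 6 + 2 \left(-1826\right) = 6 - 3652 = -3646$)
$\left(-1666 - 19047\right) \left(-42068 + U\right) = \left(-1666 - 19047\right) \left(-42068 - 3646\right) = \left(-20713\right) \left(-45714\right) = 946874082$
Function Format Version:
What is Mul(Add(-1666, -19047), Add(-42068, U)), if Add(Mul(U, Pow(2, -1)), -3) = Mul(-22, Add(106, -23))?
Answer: 946874082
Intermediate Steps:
U = -3646 (U = Add(6, Mul(2, Mul(-22, Add(106, -23)))) = Add(6, Mul(2, Mul(-22, 83))) = Add(6, Mul(2, -1826)) = Add(6, -3652) = -3646)
Mul(Add(-1666, -19047), Add(-42068, U)) = Mul(Add(-1666, -19047), Add(-42068, -3646)) = Mul(-20713, -45714) = 946874082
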